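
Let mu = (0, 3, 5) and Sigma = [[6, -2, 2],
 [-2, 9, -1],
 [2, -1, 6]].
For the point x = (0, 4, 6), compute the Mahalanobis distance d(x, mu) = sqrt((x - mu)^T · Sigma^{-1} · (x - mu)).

Step 1 — centre the observation: (x - mu) = (0, 1, 1).

Step 2 — invert Sigma (cofactor / det for 3×3, or solve directly):
  Sigma^{-1} = [[0.1992, 0.0376, -0.0602],
 [0.0376, 0.1203, 0.0075],
 [-0.0602, 0.0075, 0.188]].

Step 3 — form the quadratic (x - mu)^T · Sigma^{-1} · (x - mu):
  Sigma^{-1} · (x - mu) = (-0.0226, 0.1278, 0.1955).
  (x - mu)^T · [Sigma^{-1} · (x - mu)] = (0)·(-0.0226) + (1)·(0.1278) + (1)·(0.1955) = 0.3233.

Step 4 — take square root: d = √(0.3233) ≈ 0.5686.

d(x, mu) = √(0.3233) ≈ 0.5686


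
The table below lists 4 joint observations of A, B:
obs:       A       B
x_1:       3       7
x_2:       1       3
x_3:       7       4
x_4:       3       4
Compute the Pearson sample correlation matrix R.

Step 1 — column means:
  mean(A) = (3 + 1 + 7 + 3) / 4 = 14/4 = 3.5
  mean(B) = (7 + 3 + 4 + 4) / 4 = 18/4 = 4.5

Step 2 — sample variances and covariances s[i,j] = (1/(n-1)) · Σ_k (x_{k,i} - mean_i) · (x_{k,j} - mean_j), with n-1 = 3:
  s[A,A] = ((-0.5)·(-0.5) + (-2.5)·(-2.5) + (3.5)·(3.5) + (-0.5)·(-0.5)) / 3 = 19/3 = 6.3333
  s[A,B] = ((-0.5)·(2.5) + (-2.5)·(-1.5) + (3.5)·(-0.5) + (-0.5)·(-0.5)) / 3 = 1/3 = 0.3333
  s[B,B] = ((2.5)·(2.5) + (-1.5)·(-1.5) + (-0.5)·(-0.5) + (-0.5)·(-0.5)) / 3 = 9/3 = 3
  Sample standard deviations s_i = √(s[i,i]):
  s(A) = √(6.3333) = 2.5166
  s(B) = √(3) = 1.7321

Step 3 — r_{ij} = s_{ij} / (s_i · s_j):
  r[A,A] = 1 (diagonal).
  r[A,B] = 0.3333 / (2.5166 · 1.7321) = 0.3333 / 4.3589 = 0.0765
  r[B,B] = 1 (diagonal).

R is symmetric with unit diagonal. Assembling:

R = [[1, 0.0765],
 [0.0765, 1]]


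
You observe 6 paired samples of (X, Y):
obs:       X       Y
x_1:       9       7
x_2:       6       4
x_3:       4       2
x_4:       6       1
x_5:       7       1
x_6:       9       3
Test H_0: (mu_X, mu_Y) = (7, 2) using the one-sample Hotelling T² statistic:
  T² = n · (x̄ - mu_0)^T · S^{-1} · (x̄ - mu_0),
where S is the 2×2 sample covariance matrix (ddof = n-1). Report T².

Step 1 — sample mean vector:
  mean(X) = (9 + 6 + 4 + 6 + 7 + 9) / 6 = 41/6 = 6.8333
  mean(Y) = (7 + 4 + 2 + 1 + 1 + 3) / 6 = 18/6 = 3
  x̄ = (6.8333, 3),  deviation x̄ - mu_0 = (6.8333, 3) - (7, 2) = (-0.1667, 1).

Step 2 — sample covariance matrix, S[i,j] = (1/(n-1)) · Σ_k (x_{k,i} - mean_i) · (x_{k,j} - mean_j), divisor n-1 = 5:
  S[X,X] = ((2.1667)·(2.1667) + (-0.8333)·(-0.8333) + (-2.8333)·(-2.8333) + (-0.8333)·(-0.8333) + (0.1667)·(0.1667) + (2.1667)·(2.1667)) / 5 = 18.8333/5 = 3.7667
  S[X,Y] = ((2.1667)·(4) + (-0.8333)·(1) + (-2.8333)·(-1) + (-0.8333)·(-2) + (0.1667)·(-2) + (2.1667)·(0)) / 5 = 12/5 = 2.4
  S[Y,Y] = ((4)·(4) + (1)·(1) + (-1)·(-1) + (-2)·(-2) + (-2)·(-2) + (0)·(0)) / 5 = 26/5 = 5.2
  S = [[3.7667, 2.4],
 [2.4, 5.2]].

Step 3 — invert S. det(S) = 3.7667·5.2 - (2.4)² = 13.8267.
  S^{-1} = (1/det) · [[d, -b], [-b, a]] = [[0.3761, -0.1736],
 [-0.1736, 0.2724]].

Step 4 — quadratic form (x̄ - mu_0)^T · S^{-1} · (x̄ - mu_0):
  S^{-1} · (x̄ - mu_0) = (-0.2363, 0.3014),
  (x̄ - mu_0)^T · [...] = (-0.1667)·(-0.2363) + (1)·(0.3014) = 0.3407.

Step 5 — scale by n: T² = 6 · 0.3407 = 2.0444.

T² ≈ 2.0444


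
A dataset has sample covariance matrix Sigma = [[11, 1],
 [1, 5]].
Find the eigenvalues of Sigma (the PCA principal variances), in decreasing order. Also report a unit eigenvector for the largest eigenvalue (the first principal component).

Step 1 — characteristic polynomial of 2×2 Sigma:
  det(Sigma - λI) = λ² - trace · λ + det = 0.
  trace = 11 + 5 = 16, det = 11·5 - (1)² = 54.
Step 2 — discriminant:
  Δ = trace² - 4·det = 256 - 216 = 40.
Step 3 — eigenvalues:
  λ = (trace ± √Δ)/2 = (16 ± 6.3246)/2,
  λ_1 = 11.1623,  λ_2 = 4.8377.

Step 4 — unit eigenvector for λ_1: solve (Sigma - λ_1 I)v = 0. First row:
  (11 - 11.1623)·v_x + (1)·v_y = 0, i.e. (-0.1623)·v_x + (1)·v_y = 0,
  so v ∝ (b, λ_1 - a) = (1, 0.1623) = u.
  ||u|| = √((1)² + (0.1623)²) = √(1.0263) ≈ 1.0131,
  v_1 = u/||u|| ≈ (0.9871, 0.1602) (||v_1|| = 1).

λ_1 = 11.1623,  λ_2 = 4.8377;  v_1 ≈ (0.9871, 0.1602)


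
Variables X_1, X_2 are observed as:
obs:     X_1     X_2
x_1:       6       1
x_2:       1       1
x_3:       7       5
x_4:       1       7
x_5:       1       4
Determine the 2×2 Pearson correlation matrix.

Step 1 — column means:
  mean(X_1) = (6 + 1 + 7 + 1 + 1) / 5 = 16/5 = 3.2
  mean(X_2) = (1 + 1 + 5 + 7 + 4) / 5 = 18/5 = 3.6

Step 2 — sample variances and covariances s[i,j] = (1/(n-1)) · Σ_k (x_{k,i} - mean_i) · (x_{k,j} - mean_j), with n-1 = 4:
  s[X_1,X_1] = ((2.8)·(2.8) + (-2.2)·(-2.2) + (3.8)·(3.8) + (-2.2)·(-2.2) + (-2.2)·(-2.2)) / 4 = 36.8/4 = 9.2
  s[X_1,X_2] = ((2.8)·(-2.6) + (-2.2)·(-2.6) + (3.8)·(1.4) + (-2.2)·(3.4) + (-2.2)·(0.4)) / 4 = -4.6/4 = -1.15
  s[X_2,X_2] = ((-2.6)·(-2.6) + (-2.6)·(-2.6) + (1.4)·(1.4) + (3.4)·(3.4) + (0.4)·(0.4)) / 4 = 27.2/4 = 6.8
  Sample standard deviations s_i = √(s[i,i]):
  s(X_1) = √(9.2) = 3.0332
  s(X_2) = √(6.8) = 2.6077

Step 3 — r_{ij} = s_{ij} / (s_i · s_j):
  r[X_1,X_1] = 1 (diagonal).
  r[X_1,X_2] = -1.15 / (3.0332 · 2.6077) = -1.15 / 7.9095 = -0.1454
  r[X_2,X_2] = 1 (diagonal).

R is symmetric with unit diagonal. Assembling:

R = [[1, -0.1454],
 [-0.1454, 1]]


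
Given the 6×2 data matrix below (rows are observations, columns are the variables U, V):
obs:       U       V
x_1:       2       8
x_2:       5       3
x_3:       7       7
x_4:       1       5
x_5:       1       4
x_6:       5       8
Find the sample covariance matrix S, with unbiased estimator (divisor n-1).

Step 1 — column means:
  mean(U) = (2 + 5 + 7 + 1 + 1 + 5) / 6 = 21/6 = 3.5
  mean(V) = (8 + 3 + 7 + 5 + 4 + 8) / 6 = 35/6 = 5.8333

Step 2 — sample covariance S[i,j] = (1/(n-1)) · Σ_k (x_{k,i} - mean_i) · (x_{k,j} - mean_j), with n-1 = 5.
  S[U,U] = ((-1.5)·(-1.5) + (1.5)·(1.5) + (3.5)·(3.5) + (-2.5)·(-2.5) + (-2.5)·(-2.5) + (1.5)·(1.5)) / 5 = 31.5/5 = 6.3
  S[U,V] = ((-1.5)·(2.1667) + (1.5)·(-2.8333) + (3.5)·(1.1667) + (-2.5)·(-0.8333) + (-2.5)·(-1.8333) + (1.5)·(2.1667)) / 5 = 6.5/5 = 1.3
  S[V,V] = ((2.1667)·(2.1667) + (-2.8333)·(-2.8333) + (1.1667)·(1.1667) + (-0.8333)·(-0.8333) + (-1.8333)·(-1.8333) + (2.1667)·(2.1667)) / 5 = 22.8333/5 = 4.5667

S is symmetric (S[j,i] = S[i,j]). Assembling:

S = [[6.3, 1.3],
 [1.3, 4.5667]]


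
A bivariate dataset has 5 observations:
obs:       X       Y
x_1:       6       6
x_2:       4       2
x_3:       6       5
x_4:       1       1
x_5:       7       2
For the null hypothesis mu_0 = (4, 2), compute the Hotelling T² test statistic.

Step 1 — sample mean vector:
  mean(X) = (6 + 4 + 6 + 1 + 7) / 5 = 24/5 = 4.8
  mean(Y) = (6 + 2 + 5 + 1 + 2) / 5 = 16/5 = 3.2
  x̄ = (4.8, 3.2),  deviation x̄ - mu_0 = (4.8, 3.2) - (4, 2) = (0.8, 1.2).

Step 2 — sample covariance matrix, S[i,j] = (1/(n-1)) · Σ_k (x_{k,i} - mean_i) · (x_{k,j} - mean_j), divisor n-1 = 4:
  S[X,X] = ((1.2)·(1.2) + (-0.8)·(-0.8) + (1.2)·(1.2) + (-3.8)·(-3.8) + (2.2)·(2.2)) / 4 = 22.8/4 = 5.7
  S[X,Y] = ((1.2)·(2.8) + (-0.8)·(-1.2) + (1.2)·(1.8) + (-3.8)·(-2.2) + (2.2)·(-1.2)) / 4 = 12.2/4 = 3.05
  S[Y,Y] = ((2.8)·(2.8) + (-1.2)·(-1.2) + (1.8)·(1.8) + (-2.2)·(-2.2) + (-1.2)·(-1.2)) / 4 = 18.8/4 = 4.7
  S = [[5.7, 3.05],
 [3.05, 4.7]].

Step 3 — invert S. det(S) = 5.7·4.7 - (3.05)² = 17.4875.
  S^{-1} = (1/det) · [[d, -b], [-b, a]] = [[0.2688, -0.1744],
 [-0.1744, 0.3259]].

Step 4 — quadratic form (x̄ - mu_0)^T · S^{-1} · (x̄ - mu_0):
  S^{-1} · (x̄ - mu_0) = (0.0057, 0.2516),
  (x̄ - mu_0)^T · [...] = (0.8)·(0.0057) + (1.2)·(0.2516) = 0.3065.

Step 5 — scale by n: T² = 5 · 0.3065 = 1.5325.

T² ≈ 1.5325


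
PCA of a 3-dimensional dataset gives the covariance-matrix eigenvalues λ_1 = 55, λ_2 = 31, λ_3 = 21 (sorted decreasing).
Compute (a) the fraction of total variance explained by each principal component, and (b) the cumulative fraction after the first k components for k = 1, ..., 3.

Step 1 — total variance = trace(Sigma) = Σ λ_i = 55 + 31 + 21 = 107.

Step 2 — fraction explained by component i = λ_i / Σ λ:
  PC1: 55/107 = 0.514
  PC2: 31/107 = 0.2897
  PC3: 21/107 = 0.1963

Step 3 — cumulative fraction after k components = (λ_1 + ... + λ_k) / Σ λ:
  k = 1: 55/107 = 0.514
  k = 2: (55 + 31)/107 = 86/107 = 0.8037
  k = 3: (55 + 31 + 21)/107 = 107/107 = 1

Summary (fraction, with percent):

explained: PC1 0.514 (51.4%), PC2 0.2897 (28.97%), PC3 0.1963 (19.63%);  cumulative: 0.514, 0.8037, 1


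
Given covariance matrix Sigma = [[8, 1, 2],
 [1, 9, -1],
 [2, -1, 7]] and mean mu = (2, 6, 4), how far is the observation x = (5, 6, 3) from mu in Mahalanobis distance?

Step 1 — centre the observation: (x - mu) = (3, 0, -1).

Step 2 — invert Sigma (cofactor / det for 3×3, or solve directly):
  Sigma^{-1} = [[0.1381, -0.02, -0.0423],
 [-0.02, 0.1158, 0.0223],
 [-0.0423, 0.0223, 0.1581]].

Step 3 — form the quadratic (x - mu)^T · Sigma^{-1} · (x - mu):
  Sigma^{-1} · (x - mu) = (0.4566, -0.0824, -0.2851).
  (x - mu)^T · [Sigma^{-1} · (x - mu)] = (3)·(0.4566) + (0)·(-0.0824) + (-1)·(-0.2851) = 1.6548.

Step 4 — take square root: d = √(1.6548) ≈ 1.2864.

d(x, mu) = √(1.6548) ≈ 1.2864


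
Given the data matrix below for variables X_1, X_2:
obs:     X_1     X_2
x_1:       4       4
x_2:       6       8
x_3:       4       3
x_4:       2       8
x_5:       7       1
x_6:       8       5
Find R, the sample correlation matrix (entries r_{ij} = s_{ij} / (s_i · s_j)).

Step 1 — column means:
  mean(X_1) = (4 + 6 + 4 + 2 + 7 + 8) / 6 = 31/6 = 5.1667
  mean(X_2) = (4 + 8 + 3 + 8 + 1 + 5) / 6 = 29/6 = 4.8333

Step 2 — sample variances and covariances s[i,j] = (1/(n-1)) · Σ_k (x_{k,i} - mean_i) · (x_{k,j} - mean_j), with n-1 = 5:
  s[X_1,X_1] = ((-1.1667)·(-1.1667) + (0.8333)·(0.8333) + (-1.1667)·(-1.1667) + (-3.1667)·(-3.1667) + (1.8333)·(1.8333) + (2.8333)·(2.8333)) / 5 = 24.8333/5 = 4.9667
  s[X_1,X_2] = ((-1.1667)·(-0.8333) + (0.8333)·(3.1667) + (-1.1667)·(-1.8333) + (-3.1667)·(3.1667) + (1.8333)·(-3.8333) + (2.8333)·(0.1667)) / 5 = -10.8333/5 = -2.1667
  s[X_2,X_2] = ((-0.8333)·(-0.8333) + (3.1667)·(3.1667) + (-1.8333)·(-1.8333) + (3.1667)·(3.1667) + (-3.8333)·(-3.8333) + (0.1667)·(0.1667)) / 5 = 38.8333/5 = 7.7667
  Sample standard deviations s_i = √(s[i,i]):
  s(X_1) = √(4.9667) = 2.2286
  s(X_2) = √(7.7667) = 2.7869

Step 3 — r_{ij} = s_{ij} / (s_i · s_j):
  r[X_1,X_1] = 1 (diagonal).
  r[X_1,X_2] = -2.1667 / (2.2286 · 2.7869) = -2.1667 / 6.2108 = -0.3489
  r[X_2,X_2] = 1 (diagonal).

R is symmetric with unit diagonal. Assembling:

R = [[1, -0.3489],
 [-0.3489, 1]]


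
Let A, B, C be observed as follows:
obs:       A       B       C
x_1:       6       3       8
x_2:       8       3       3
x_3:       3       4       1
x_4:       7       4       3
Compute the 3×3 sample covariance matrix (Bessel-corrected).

Step 1 — column means:
  mean(A) = (6 + 8 + 3 + 7) / 4 = 24/4 = 6
  mean(B) = (3 + 3 + 4 + 4) / 4 = 14/4 = 3.5
  mean(C) = (8 + 3 + 1 + 3) / 4 = 15/4 = 3.75

Step 2 — sample covariance S[i,j] = (1/(n-1)) · Σ_k (x_{k,i} - mean_i) · (x_{k,j} - mean_j), with n-1 = 3.
  S[A,A] = ((0)·(0) + (2)·(2) + (-3)·(-3) + (1)·(1)) / 3 = 14/3 = 4.6667
  S[A,B] = ((0)·(-0.5) + (2)·(-0.5) + (-3)·(0.5) + (1)·(0.5)) / 3 = -2/3 = -0.6667
  S[A,C] = ((0)·(4.25) + (2)·(-0.75) + (-3)·(-2.75) + (1)·(-0.75)) / 3 = 6/3 = 2
  S[B,B] = ((-0.5)·(-0.5) + (-0.5)·(-0.5) + (0.5)·(0.5) + (0.5)·(0.5)) / 3 = 1/3 = 0.3333
  S[B,C] = ((-0.5)·(4.25) + (-0.5)·(-0.75) + (0.5)·(-2.75) + (0.5)·(-0.75)) / 3 = -3.5/3 = -1.1667
  S[C,C] = ((4.25)·(4.25) + (-0.75)·(-0.75) + (-2.75)·(-2.75) + (-0.75)·(-0.75)) / 3 = 26.75/3 = 8.9167

S is symmetric (S[j,i] = S[i,j]). Assembling:

S = [[4.6667, -0.6667, 2],
 [-0.6667, 0.3333, -1.1667],
 [2, -1.1667, 8.9167]]


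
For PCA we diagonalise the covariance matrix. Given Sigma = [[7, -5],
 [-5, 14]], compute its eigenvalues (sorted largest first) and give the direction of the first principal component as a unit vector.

Step 1 — characteristic polynomial of 2×2 Sigma:
  det(Sigma - λI) = λ² - trace · λ + det = 0.
  trace = 7 + 14 = 21, det = 7·14 - (-5)² = 73.
Step 2 — discriminant:
  Δ = trace² - 4·det = 441 - 292 = 149.
Step 3 — eigenvalues:
  λ = (trace ± √Δ)/2 = (21 ± 12.2066)/2,
  λ_1 = 16.6033,  λ_2 = 4.3967.

Step 4 — unit eigenvector for λ_1: solve (Sigma - λ_1 I)v = 0. First row:
  (7 - 16.6033)·v_x + (-5)·v_y = 0, i.e. (-9.6033)·v_x + (-5)·v_y = 0,
  so v ∝ (b, λ_1 - a) = (-5, 9.6033); multiply by -1 so the first entry is positive: u = (5, -9.6033).
  ||u|| = √((5)² + (-9.6033)²) = √(117.2229) ≈ 10.827,
  v_1 = u/||u|| ≈ (0.4618, -0.887) (||v_1|| = 1).

λ_1 = 16.6033,  λ_2 = 4.3967;  v_1 ≈ (0.4618, -0.887)


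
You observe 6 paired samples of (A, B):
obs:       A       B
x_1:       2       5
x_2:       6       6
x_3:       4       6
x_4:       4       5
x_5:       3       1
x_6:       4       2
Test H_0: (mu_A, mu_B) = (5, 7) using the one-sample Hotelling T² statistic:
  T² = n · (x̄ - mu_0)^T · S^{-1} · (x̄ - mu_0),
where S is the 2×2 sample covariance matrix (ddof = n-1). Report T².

Step 1 — sample mean vector:
  mean(A) = (2 + 6 + 4 + 4 + 3 + 4) / 6 = 23/6 = 3.8333
  mean(B) = (5 + 6 + 6 + 5 + 1 + 2) / 6 = 25/6 = 4.1667
  x̄ = (3.8333, 4.1667),  deviation x̄ - mu_0 = (3.8333, 4.1667) - (5, 7) = (-1.1667, -2.8333).

Step 2 — sample covariance matrix, S[i,j] = (1/(n-1)) · Σ_k (x_{k,i} - mean_i) · (x_{k,j} - mean_j), divisor n-1 = 5:
  S[A,A] = ((-1.8333)·(-1.8333) + (2.1667)·(2.1667) + (0.1667)·(0.1667) + (0.1667)·(0.1667) + (-0.8333)·(-0.8333) + (0.1667)·(0.1667)) / 5 = 8.8333/5 = 1.7667
  S[A,B] = ((-1.8333)·(0.8333) + (2.1667)·(1.8333) + (0.1667)·(1.8333) + (0.1667)·(0.8333) + (-0.8333)·(-3.1667) + (0.1667)·(-2.1667)) / 5 = 5.1667/5 = 1.0333
  S[B,B] = ((0.8333)·(0.8333) + (1.8333)·(1.8333) + (1.8333)·(1.8333) + (0.8333)·(0.8333) + (-3.1667)·(-3.1667) + (-2.1667)·(-2.1667)) / 5 = 22.8333/5 = 4.5667
  S = [[1.7667, 1.0333],
 [1.0333, 4.5667]].

Step 3 — invert S. det(S) = 1.7667·4.5667 - (1.0333)² = 7.
  S^{-1} = (1/det) · [[d, -b], [-b, a]] = [[0.6524, -0.1476],
 [-0.1476, 0.2524]].

Step 4 — quadratic form (x̄ - mu_0)^T · S^{-1} · (x̄ - mu_0):
  S^{-1} · (x̄ - mu_0) = (-0.3429, -0.5429),
  (x̄ - mu_0)^T · [...] = (-1.1667)·(-0.3429) + (-2.8333)·(-0.5429) = 1.9381.

Step 5 — scale by n: T² = 6 · 1.9381 = 11.6286.

T² ≈ 11.6286


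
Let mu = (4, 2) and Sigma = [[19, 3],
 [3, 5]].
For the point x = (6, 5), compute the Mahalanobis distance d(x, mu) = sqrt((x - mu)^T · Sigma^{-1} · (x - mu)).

Step 1 — centre the observation: (x - mu) = (2, 3).

Step 2 — invert Sigma. det(Sigma) = 19·5 - (3)² = 86.
  Sigma^{-1} = (1/det) · [[d, -b], [-b, a]] = [[0.0581, -0.0349],
 [-0.0349, 0.2209]].

Step 3 — form the quadratic (x - mu)^T · Sigma^{-1} · (x - mu):
  Sigma^{-1} · (x - mu) = (0.0116, 0.593).
  (x - mu)^T · [Sigma^{-1} · (x - mu)] = (2)·(0.0116) + (3)·(0.593) = 1.8023.

Step 4 — take square root: d = √(1.8023) ≈ 1.3425.

d(x, mu) = √(1.8023) ≈ 1.3425


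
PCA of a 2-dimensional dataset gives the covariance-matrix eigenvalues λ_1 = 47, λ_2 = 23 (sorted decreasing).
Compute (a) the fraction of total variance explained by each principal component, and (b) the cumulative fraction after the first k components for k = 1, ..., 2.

Step 1 — total variance = trace(Sigma) = Σ λ_i = 47 + 23 = 70.

Step 2 — fraction explained by component i = λ_i / Σ λ:
  PC1: 47/70 = 0.6714
  PC2: 23/70 = 0.3286

Step 3 — cumulative fraction after k components = (λ_1 + ... + λ_k) / Σ λ:
  k = 1: 47/70 = 0.6714
  k = 2: (47 + 23)/70 = 70/70 = 1

Summary (fraction, with percent):

explained: PC1 0.6714 (67.14%), PC2 0.3286 (32.86%);  cumulative: 0.6714, 1


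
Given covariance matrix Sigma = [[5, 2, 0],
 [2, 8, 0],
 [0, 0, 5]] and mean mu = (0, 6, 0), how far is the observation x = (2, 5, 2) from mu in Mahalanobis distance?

Step 1 — centre the observation: (x - mu) = (2, -1, 2).

Step 2 — invert Sigma (cofactor / det for 3×3, or solve directly):
  Sigma^{-1} = [[0.2222, -0.0556, 0],
 [-0.0556, 0.1389, 0],
 [0, 0, 0.2]].

Step 3 — form the quadratic (x - mu)^T · Sigma^{-1} · (x - mu):
  Sigma^{-1} · (x - mu) = (0.5, -0.25, 0.4).
  (x - mu)^T · [Sigma^{-1} · (x - mu)] = (2)·(0.5) + (-1)·(-0.25) + (2)·(0.4) = 2.05.

Step 4 — take square root: d = √(2.05) ≈ 1.4318.

d(x, mu) = √(2.05) ≈ 1.4318


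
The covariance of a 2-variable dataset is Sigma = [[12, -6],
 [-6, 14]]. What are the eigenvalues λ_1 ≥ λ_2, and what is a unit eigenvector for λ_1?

Step 1 — characteristic polynomial of 2×2 Sigma:
  det(Sigma - λI) = λ² - trace · λ + det = 0.
  trace = 12 + 14 = 26, det = 12·14 - (-6)² = 132.
Step 2 — discriminant:
  Δ = trace² - 4·det = 676 - 528 = 148.
Step 3 — eigenvalues:
  λ = (trace ± √Δ)/2 = (26 ± 12.1655)/2,
  λ_1 = 19.0828,  λ_2 = 6.9172.

Step 4 — unit eigenvector for λ_1: solve (Sigma - λ_1 I)v = 0. First row:
  (12 - 19.0828)·v_x + (-6)·v_y = 0, i.e. (-7.0828)·v_x + (-6)·v_y = 0,
  so v ∝ (b, λ_1 - a) = (-6, 7.0828); multiply by -1 so the first entry is positive: u = (6, -7.0828).
  ||u|| = √((6)² + (-7.0828)²) = √(86.1655) ≈ 9.2825,
  v_1 = u/||u|| ≈ (0.6464, -0.763) (||v_1|| = 1).

λ_1 = 19.0828,  λ_2 = 6.9172;  v_1 ≈ (0.6464, -0.763)


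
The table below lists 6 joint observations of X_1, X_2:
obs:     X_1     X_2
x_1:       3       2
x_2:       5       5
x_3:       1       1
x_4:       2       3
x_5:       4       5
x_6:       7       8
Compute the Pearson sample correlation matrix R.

Step 1 — column means:
  mean(X_1) = (3 + 5 + 1 + 2 + 4 + 7) / 6 = 22/6 = 3.6667
  mean(X_2) = (2 + 5 + 1 + 3 + 5 + 8) / 6 = 24/6 = 4

Step 2 — sample variances and covariances s[i,j] = (1/(n-1)) · Σ_k (x_{k,i} - mean_i) · (x_{k,j} - mean_j), with n-1 = 5:
  s[X_1,X_1] = ((-0.6667)·(-0.6667) + (1.3333)·(1.3333) + (-2.6667)·(-2.6667) + (-1.6667)·(-1.6667) + (0.3333)·(0.3333) + (3.3333)·(3.3333)) / 5 = 23.3333/5 = 4.6667
  s[X_1,X_2] = ((-0.6667)·(-2) + (1.3333)·(1) + (-2.6667)·(-3) + (-1.6667)·(-1) + (0.3333)·(1) + (3.3333)·(4)) / 5 = 26/5 = 5.2
  s[X_2,X_2] = ((-2)·(-2) + (1)·(1) + (-3)·(-3) + (-1)·(-1) + (1)·(1) + (4)·(4)) / 5 = 32/5 = 6.4
  Sample standard deviations s_i = √(s[i,i]):
  s(X_1) = √(4.6667) = 2.1602
  s(X_2) = √(6.4) = 2.5298

Step 3 — r_{ij} = s_{ij} / (s_i · s_j):
  r[X_1,X_1] = 1 (diagonal).
  r[X_1,X_2] = 5.2 / (2.1602 · 2.5298) = 5.2 / 5.465 = 0.9515
  r[X_2,X_2] = 1 (diagonal).

R is symmetric with unit diagonal. Assembling:

R = [[1, 0.9515],
 [0.9515, 1]]


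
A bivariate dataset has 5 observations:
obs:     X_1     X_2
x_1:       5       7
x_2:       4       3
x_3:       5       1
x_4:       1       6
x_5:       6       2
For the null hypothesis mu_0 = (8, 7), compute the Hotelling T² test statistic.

Step 1 — sample mean vector:
  mean(X_1) = (5 + 4 + 5 + 1 + 6) / 5 = 21/5 = 4.2
  mean(X_2) = (7 + 3 + 1 + 6 + 2) / 5 = 19/5 = 3.8
  x̄ = (4.2, 3.8),  deviation x̄ - mu_0 = (4.2, 3.8) - (8, 7) = (-3.8, -3.2).

Step 2 — sample covariance matrix, S[i,j] = (1/(n-1)) · Σ_k (x_{k,i} - mean_i) · (x_{k,j} - mean_j), divisor n-1 = 4:
  S[X_1,X_1] = ((0.8)·(0.8) + (-0.2)·(-0.2) + (0.8)·(0.8) + (-3.2)·(-3.2) + (1.8)·(1.8)) / 4 = 14.8/4 = 3.7
  S[X_1,X_2] = ((0.8)·(3.2) + (-0.2)·(-0.8) + (0.8)·(-2.8) + (-3.2)·(2.2) + (1.8)·(-1.8)) / 4 = -9.8/4 = -2.45
  S[X_2,X_2] = ((3.2)·(3.2) + (-0.8)·(-0.8) + (-2.8)·(-2.8) + (2.2)·(2.2) + (-1.8)·(-1.8)) / 4 = 26.8/4 = 6.7
  S = [[3.7, -2.45],
 [-2.45, 6.7]].

Step 3 — invert S. det(S) = 3.7·6.7 - (-2.45)² = 18.7875.
  S^{-1} = (1/det) · [[d, -b], [-b, a]] = [[0.3566, 0.1304],
 [0.1304, 0.1969]].

Step 4 — quadratic form (x̄ - mu_0)^T · S^{-1} · (x̄ - mu_0):
  S^{-1} · (x̄ - mu_0) = (-1.7725, -1.1257),
  (x̄ - mu_0)^T · [...] = (-3.8)·(-1.7725) + (-3.2)·(-1.1257) = 10.3377.

Step 5 — scale by n: T² = 5 · 10.3377 = 51.6886.

T² ≈ 51.6886


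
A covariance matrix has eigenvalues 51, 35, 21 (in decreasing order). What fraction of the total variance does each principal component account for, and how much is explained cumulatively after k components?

Step 1 — total variance = trace(Sigma) = Σ λ_i = 51 + 35 + 21 = 107.

Step 2 — fraction explained by component i = λ_i / Σ λ:
  PC1: 51/107 = 0.4766
  PC2: 35/107 = 0.3271
  PC3: 21/107 = 0.1963

Step 3 — cumulative fraction after k components = (λ_1 + ... + λ_k) / Σ λ:
  k = 1: 51/107 = 0.4766
  k = 2: (51 + 35)/107 = 86/107 = 0.8037
  k = 3: (51 + 35 + 21)/107 = 107/107 = 1

Summary (fraction, with percent):

explained: PC1 0.4766 (47.66%), PC2 0.3271 (32.71%), PC3 0.1963 (19.63%);  cumulative: 0.4766, 0.8037, 1


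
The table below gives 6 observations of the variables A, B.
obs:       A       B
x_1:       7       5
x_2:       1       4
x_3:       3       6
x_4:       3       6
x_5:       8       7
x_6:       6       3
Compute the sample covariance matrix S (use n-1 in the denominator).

Step 1 — column means:
  mean(A) = (7 + 1 + 3 + 3 + 8 + 6) / 6 = 28/6 = 4.6667
  mean(B) = (5 + 4 + 6 + 6 + 7 + 3) / 6 = 31/6 = 5.1667

Step 2 — sample covariance S[i,j] = (1/(n-1)) · Σ_k (x_{k,i} - mean_i) · (x_{k,j} - mean_j), with n-1 = 5.
  S[A,A] = ((2.3333)·(2.3333) + (-3.6667)·(-3.6667) + (-1.6667)·(-1.6667) + (-1.6667)·(-1.6667) + (3.3333)·(3.3333) + (1.3333)·(1.3333)) / 5 = 37.3333/5 = 7.4667
  S[A,B] = ((2.3333)·(-0.1667) + (-3.6667)·(-1.1667) + (-1.6667)·(0.8333) + (-1.6667)·(0.8333) + (3.3333)·(1.8333) + (1.3333)·(-2.1667)) / 5 = 4.3333/5 = 0.8667
  S[B,B] = ((-0.1667)·(-0.1667) + (-1.1667)·(-1.1667) + (0.8333)·(0.8333) + (0.8333)·(0.8333) + (1.8333)·(1.8333) + (-2.1667)·(-2.1667)) / 5 = 10.8333/5 = 2.1667

S is symmetric (S[j,i] = S[i,j]). Assembling:

S = [[7.4667, 0.8667],
 [0.8667, 2.1667]]


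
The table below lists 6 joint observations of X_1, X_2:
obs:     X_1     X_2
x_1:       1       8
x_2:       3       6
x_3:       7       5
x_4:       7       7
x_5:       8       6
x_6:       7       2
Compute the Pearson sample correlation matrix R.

Step 1 — column means:
  mean(X_1) = (1 + 3 + 7 + 7 + 8 + 7) / 6 = 33/6 = 5.5
  mean(X_2) = (8 + 6 + 5 + 7 + 6 + 2) / 6 = 34/6 = 5.6667

Step 2 — sample variances and covariances s[i,j] = (1/(n-1)) · Σ_k (x_{k,i} - mean_i) · (x_{k,j} - mean_j), with n-1 = 5:
  s[X_1,X_1] = ((-4.5)·(-4.5) + (-2.5)·(-2.5) + (1.5)·(1.5) + (1.5)·(1.5) + (2.5)·(2.5) + (1.5)·(1.5)) / 5 = 39.5/5 = 7.9
  s[X_1,X_2] = ((-4.5)·(2.3333) + (-2.5)·(0.3333) + (1.5)·(-0.6667) + (1.5)·(1.3333) + (2.5)·(0.3333) + (1.5)·(-3.6667)) / 5 = -15/5 = -3
  s[X_2,X_2] = ((2.3333)·(2.3333) + (0.3333)·(0.3333) + (-0.6667)·(-0.6667) + (1.3333)·(1.3333) + (0.3333)·(0.3333) + (-3.6667)·(-3.6667)) / 5 = 21.3333/5 = 4.2667
  Sample standard deviations s_i = √(s[i,i]):
  s(X_1) = √(7.9) = 2.8107
  s(X_2) = √(4.2667) = 2.0656

Step 3 — r_{ij} = s_{ij} / (s_i · s_j):
  r[X_1,X_1] = 1 (diagonal).
  r[X_1,X_2] = -3 / (2.8107 · 2.0656) = -3 / 5.8057 = -0.5167
  r[X_2,X_2] = 1 (diagonal).

R is symmetric with unit diagonal. Assembling:

R = [[1, -0.5167],
 [-0.5167, 1]]


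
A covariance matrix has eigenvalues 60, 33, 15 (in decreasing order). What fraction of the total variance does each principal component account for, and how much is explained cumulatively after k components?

Step 1 — total variance = trace(Sigma) = Σ λ_i = 60 + 33 + 15 = 108.

Step 2 — fraction explained by component i = λ_i / Σ λ:
  PC1: 60/108 = 0.5556
  PC2: 33/108 = 0.3056
  PC3: 15/108 = 0.1389

Step 3 — cumulative fraction after k components = (λ_1 + ... + λ_k) / Σ λ:
  k = 1: 60/108 = 0.5556
  k = 2: (60 + 33)/108 = 93/108 = 0.8611
  k = 3: (60 + 33 + 15)/108 = 108/108 = 1

Summary (fraction, with percent):

explained: PC1 0.5556 (55.56%), PC2 0.3056 (30.56%), PC3 0.1389 (13.89%);  cumulative: 0.5556, 0.8611, 1


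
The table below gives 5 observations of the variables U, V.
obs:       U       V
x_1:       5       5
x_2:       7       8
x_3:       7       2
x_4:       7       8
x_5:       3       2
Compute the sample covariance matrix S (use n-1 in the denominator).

Step 1 — column means:
  mean(U) = (5 + 7 + 7 + 7 + 3) / 5 = 29/5 = 5.8
  mean(V) = (5 + 8 + 2 + 8 + 2) / 5 = 25/5 = 5

Step 2 — sample covariance S[i,j] = (1/(n-1)) · Σ_k (x_{k,i} - mean_i) · (x_{k,j} - mean_j), with n-1 = 4.
  S[U,U] = ((-0.8)·(-0.8) + (1.2)·(1.2) + (1.2)·(1.2) + (1.2)·(1.2) + (-2.8)·(-2.8)) / 4 = 12.8/4 = 3.2
  S[U,V] = ((-0.8)·(0) + (1.2)·(3) + (1.2)·(-3) + (1.2)·(3) + (-2.8)·(-3)) / 4 = 12/4 = 3
  S[V,V] = ((0)·(0) + (3)·(3) + (-3)·(-3) + (3)·(3) + (-3)·(-3)) / 4 = 36/4 = 9

S is symmetric (S[j,i] = S[i,j]). Assembling:

S = [[3.2, 3],
 [3, 9]]


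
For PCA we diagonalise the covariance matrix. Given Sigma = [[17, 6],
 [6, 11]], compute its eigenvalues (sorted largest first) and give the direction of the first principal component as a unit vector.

Step 1 — characteristic polynomial of 2×2 Sigma:
  det(Sigma - λI) = λ² - trace · λ + det = 0.
  trace = 17 + 11 = 28, det = 17·11 - (6)² = 151.
Step 2 — discriminant:
  Δ = trace² - 4·det = 784 - 604 = 180.
Step 3 — eigenvalues:
  λ = (trace ± √Δ)/2 = (28 ± 13.4164)/2,
  λ_1 = 20.7082,  λ_2 = 7.2918.

Step 4 — unit eigenvector for λ_1: solve (Sigma - λ_1 I)v = 0. First row:
  (17 - 20.7082)·v_x + (6)·v_y = 0, i.e. (-3.7082)·v_x + (6)·v_y = 0,
  so v ∝ (b, λ_1 - a) = (6, 3.7082) = u.
  ||u|| = √((6)² + (3.7082)²) = √(49.7508) ≈ 7.0534,
  v_1 = u/||u|| ≈ (0.8507, 0.5257) (||v_1|| = 1).

λ_1 = 20.7082,  λ_2 = 7.2918;  v_1 ≈ (0.8507, 0.5257)


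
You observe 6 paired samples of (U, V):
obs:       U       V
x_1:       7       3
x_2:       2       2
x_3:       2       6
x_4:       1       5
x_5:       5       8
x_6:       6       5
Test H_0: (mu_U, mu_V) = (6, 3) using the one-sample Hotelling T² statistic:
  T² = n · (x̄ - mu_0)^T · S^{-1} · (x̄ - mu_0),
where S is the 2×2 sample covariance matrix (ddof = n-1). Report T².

Step 1 — sample mean vector:
  mean(U) = (7 + 2 + 2 + 1 + 5 + 6) / 6 = 23/6 = 3.8333
  mean(V) = (3 + 2 + 6 + 5 + 8 + 5) / 6 = 29/6 = 4.8333
  x̄ = (3.8333, 4.8333),  deviation x̄ - mu_0 = (3.8333, 4.8333) - (6, 3) = (-2.1667, 1.8333).

Step 2 — sample covariance matrix, S[i,j] = (1/(n-1)) · Σ_k (x_{k,i} - mean_i) · (x_{k,j} - mean_j), divisor n-1 = 5:
  S[U,U] = ((3.1667)·(3.1667) + (-1.8333)·(-1.8333) + (-1.8333)·(-1.8333) + (-2.8333)·(-2.8333) + (1.1667)·(1.1667) + (2.1667)·(2.1667)) / 5 = 30.8333/5 = 6.1667
  S[U,V] = ((3.1667)·(-1.8333) + (-1.8333)·(-2.8333) + (-1.8333)·(1.1667) + (-2.8333)·(0.1667) + (1.1667)·(3.1667) + (2.1667)·(0.1667)) / 5 = 0.8333/5 = 0.1667
  S[V,V] = ((-1.8333)·(-1.8333) + (-2.8333)·(-2.8333) + (1.1667)·(1.1667) + (0.1667)·(0.1667) + (3.1667)·(3.1667) + (0.1667)·(0.1667)) / 5 = 22.8333/5 = 4.5667
  S = [[6.1667, 0.1667],
 [0.1667, 4.5667]].

Step 3 — invert S. det(S) = 6.1667·4.5667 - (0.1667)² = 28.1333.
  S^{-1} = (1/det) · [[d, -b], [-b, a]] = [[0.1623, -0.0059],
 [-0.0059, 0.2192]].

Step 4 — quadratic form (x̄ - mu_0)^T · S^{-1} · (x̄ - mu_0):
  S^{-1} · (x̄ - mu_0) = (-0.3626, 0.4147),
  (x̄ - mu_0)^T · [...] = (-2.1667)·(-0.3626) + (1.8333)·(0.4147) = 1.5458.

Step 5 — scale by n: T² = 6 · 1.5458 = 9.2749.

T² ≈ 9.2749


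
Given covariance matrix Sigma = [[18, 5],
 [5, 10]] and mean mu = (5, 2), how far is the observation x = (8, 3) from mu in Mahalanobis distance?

Step 1 — centre the observation: (x - mu) = (3, 1).

Step 2 — invert Sigma. det(Sigma) = 18·10 - (5)² = 155.
  Sigma^{-1} = (1/det) · [[d, -b], [-b, a]] = [[0.0645, -0.0323],
 [-0.0323, 0.1161]].

Step 3 — form the quadratic (x - mu)^T · Sigma^{-1} · (x - mu):
  Sigma^{-1} · (x - mu) = (0.1613, 0.0194).
  (x - mu)^T · [Sigma^{-1} · (x - mu)] = (3)·(0.1613) + (1)·(0.0194) = 0.5032.

Step 4 — take square root: d = √(0.5032) ≈ 0.7094.

d(x, mu) = √(0.5032) ≈ 0.7094


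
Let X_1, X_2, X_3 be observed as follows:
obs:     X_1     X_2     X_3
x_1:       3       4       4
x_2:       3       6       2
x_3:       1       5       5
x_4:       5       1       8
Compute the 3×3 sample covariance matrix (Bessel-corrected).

Step 1 — column means:
  mean(X_1) = (3 + 3 + 1 + 5) / 4 = 12/4 = 3
  mean(X_2) = (4 + 6 + 5 + 1) / 4 = 16/4 = 4
  mean(X_3) = (4 + 2 + 5 + 8) / 4 = 19/4 = 4.75

Step 2 — sample covariance S[i,j] = (1/(n-1)) · Σ_k (x_{k,i} - mean_i) · (x_{k,j} - mean_j), with n-1 = 3.
  S[X_1,X_1] = ((0)·(0) + (0)·(0) + (-2)·(-2) + (2)·(2)) / 3 = 8/3 = 2.6667
  S[X_1,X_2] = ((0)·(0) + (0)·(2) + (-2)·(1) + (2)·(-3)) / 3 = -8/3 = -2.6667
  S[X_1,X_3] = ((0)·(-0.75) + (0)·(-2.75) + (-2)·(0.25) + (2)·(3.25)) / 3 = 6/3 = 2
  S[X_2,X_2] = ((0)·(0) + (2)·(2) + (1)·(1) + (-3)·(-3)) / 3 = 14/3 = 4.6667
  S[X_2,X_3] = ((0)·(-0.75) + (2)·(-2.75) + (1)·(0.25) + (-3)·(3.25)) / 3 = -15/3 = -5
  S[X_3,X_3] = ((-0.75)·(-0.75) + (-2.75)·(-2.75) + (0.25)·(0.25) + (3.25)·(3.25)) / 3 = 18.75/3 = 6.25

S is symmetric (S[j,i] = S[i,j]). Assembling:

S = [[2.6667, -2.6667, 2],
 [-2.6667, 4.6667, -5],
 [2, -5, 6.25]]


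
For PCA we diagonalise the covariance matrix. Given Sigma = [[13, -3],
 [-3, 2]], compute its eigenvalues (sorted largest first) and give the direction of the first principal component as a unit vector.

Step 1 — characteristic polynomial of 2×2 Sigma:
  det(Sigma - λI) = λ² - trace · λ + det = 0.
  trace = 13 + 2 = 15, det = 13·2 - (-3)² = 17.
Step 2 — discriminant:
  Δ = trace² - 4·det = 225 - 68 = 157.
Step 3 — eigenvalues:
  λ = (trace ± √Δ)/2 = (15 ± 12.53)/2,
  λ_1 = 13.765,  λ_2 = 1.235.

Step 4 — unit eigenvector for λ_1: solve (Sigma - λ_1 I)v = 0. First row:
  (13 - 13.765)·v_x + (-3)·v_y = 0, i.e. (-0.765)·v_x + (-3)·v_y = 0,
  so v ∝ (b, λ_1 - a) = (-3, 0.765); multiply by -1 so the first entry is positive: u = (3, -0.765).
  ||u|| = √((3)² + (-0.765)²) = √(9.5852) ≈ 3.096,
  v_1 = u/||u|| ≈ (0.969, -0.2471) (||v_1|| = 1).

λ_1 = 13.765,  λ_2 = 1.235;  v_1 ≈ (0.969, -0.2471)


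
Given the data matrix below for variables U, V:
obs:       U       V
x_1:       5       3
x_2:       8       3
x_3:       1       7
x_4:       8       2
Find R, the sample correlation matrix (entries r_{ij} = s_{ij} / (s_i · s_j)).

Step 1 — column means:
  mean(U) = (5 + 8 + 1 + 8) / 4 = 22/4 = 5.5
  mean(V) = (3 + 3 + 7 + 2) / 4 = 15/4 = 3.75

Step 2 — sample variances and covariances s[i,j] = (1/(n-1)) · Σ_k (x_{k,i} - mean_i) · (x_{k,j} - mean_j), with n-1 = 3:
  s[U,U] = ((-0.5)·(-0.5) + (2.5)·(2.5) + (-4.5)·(-4.5) + (2.5)·(2.5)) / 3 = 33/3 = 11
  s[U,V] = ((-0.5)·(-0.75) + (2.5)·(-0.75) + (-4.5)·(3.25) + (2.5)·(-1.75)) / 3 = -20.5/3 = -6.8333
  s[V,V] = ((-0.75)·(-0.75) + (-0.75)·(-0.75) + (3.25)·(3.25) + (-1.75)·(-1.75)) / 3 = 14.75/3 = 4.9167
  Sample standard deviations s_i = √(s[i,i]):
  s(U) = √(11) = 3.3166
  s(V) = √(4.9167) = 2.2174

Step 3 — r_{ij} = s_{ij} / (s_i · s_j):
  r[U,U] = 1 (diagonal).
  r[U,V] = -6.8333 / (3.3166 · 2.2174) = -6.8333 / 7.3541 = -0.9292
  r[V,V] = 1 (diagonal).

R is symmetric with unit diagonal. Assembling:

R = [[1, -0.9292],
 [-0.9292, 1]]


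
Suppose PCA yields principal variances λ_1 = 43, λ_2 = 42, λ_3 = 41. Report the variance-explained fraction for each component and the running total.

Step 1 — total variance = trace(Sigma) = Σ λ_i = 43 + 42 + 41 = 126.

Step 2 — fraction explained by component i = λ_i / Σ λ:
  PC1: 43/126 = 0.3413
  PC2: 42/126 = 0.3333
  PC3: 41/126 = 0.3254

Step 3 — cumulative fraction after k components = (λ_1 + ... + λ_k) / Σ λ:
  k = 1: 43/126 = 0.3413
  k = 2: (43 + 42)/126 = 85/126 = 0.6746
  k = 3: (43 + 42 + 41)/126 = 126/126 = 1

Summary (fraction, with percent):

explained: PC1 0.3413 (34.13%), PC2 0.3333 (33.33%), PC3 0.3254 (32.54%);  cumulative: 0.3413, 0.6746, 1


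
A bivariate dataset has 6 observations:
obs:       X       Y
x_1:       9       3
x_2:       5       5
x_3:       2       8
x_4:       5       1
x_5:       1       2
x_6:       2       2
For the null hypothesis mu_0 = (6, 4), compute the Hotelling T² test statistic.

Step 1 — sample mean vector:
  mean(X) = (9 + 5 + 2 + 5 + 1 + 2) / 6 = 24/6 = 4
  mean(Y) = (3 + 5 + 8 + 1 + 2 + 2) / 6 = 21/6 = 3.5
  x̄ = (4, 3.5),  deviation x̄ - mu_0 = (4, 3.5) - (6, 4) = (-2, -0.5).

Step 2 — sample covariance matrix, S[i,j] = (1/(n-1)) · Σ_k (x_{k,i} - mean_i) · (x_{k,j} - mean_j), divisor n-1 = 5:
  S[X,X] = ((5)·(5) + (1)·(1) + (-2)·(-2) + (1)·(1) + (-3)·(-3) + (-2)·(-2)) / 5 = 44/5 = 8.8
  S[X,Y] = ((5)·(-0.5) + (1)·(1.5) + (-2)·(4.5) + (1)·(-2.5) + (-3)·(-1.5) + (-2)·(-1.5)) / 5 = -5/5 = -1
  S[Y,Y] = ((-0.5)·(-0.5) + (1.5)·(1.5) + (4.5)·(4.5) + (-2.5)·(-2.5) + (-1.5)·(-1.5) + (-1.5)·(-1.5)) / 5 = 33.5/5 = 6.7
  S = [[8.8, -1],
 [-1, 6.7]].

Step 3 — invert S. det(S) = 8.8·6.7 - (-1)² = 57.96.
  S^{-1} = (1/det) · [[d, -b], [-b, a]] = [[0.1156, 0.0173],
 [0.0173, 0.1518]].

Step 4 — quadratic form (x̄ - mu_0)^T · S^{-1} · (x̄ - mu_0):
  S^{-1} · (x̄ - mu_0) = (-0.2398, -0.1104),
  (x̄ - mu_0)^T · [...] = (-2)·(-0.2398) + (-0.5)·(-0.1104) = 0.5349.

Step 5 — scale by n: T² = 6 · 0.5349 = 3.2091.

T² ≈ 3.2091


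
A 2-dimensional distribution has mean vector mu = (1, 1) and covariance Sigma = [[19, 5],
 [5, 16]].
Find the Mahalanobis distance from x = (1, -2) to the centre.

Step 1 — centre the observation: (x - mu) = (0, -3).

Step 2 — invert Sigma. det(Sigma) = 19·16 - (5)² = 279.
  Sigma^{-1} = (1/det) · [[d, -b], [-b, a]] = [[0.0573, -0.0179],
 [-0.0179, 0.0681]].

Step 3 — form the quadratic (x - mu)^T · Sigma^{-1} · (x - mu):
  Sigma^{-1} · (x - mu) = (0.0538, -0.2043).
  (x - mu)^T · [Sigma^{-1} · (x - mu)] = (0)·(0.0538) + (-3)·(-0.2043) = 0.6129.

Step 4 — take square root: d = √(0.6129) ≈ 0.7829.

d(x, mu) = √(0.6129) ≈ 0.7829


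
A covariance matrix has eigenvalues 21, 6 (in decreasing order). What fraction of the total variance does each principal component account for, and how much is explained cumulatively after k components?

Step 1 — total variance = trace(Sigma) = Σ λ_i = 21 + 6 = 27.

Step 2 — fraction explained by component i = λ_i / Σ λ:
  PC1: 21/27 = 0.7778
  PC2: 6/27 = 0.2222

Step 3 — cumulative fraction after k components = (λ_1 + ... + λ_k) / Σ λ:
  k = 1: 21/27 = 0.7778
  k = 2: (21 + 6)/27 = 27/27 = 1

Summary (fraction, with percent):

explained: PC1 0.7778 (77.78%), PC2 0.2222 (22.22%);  cumulative: 0.7778, 1


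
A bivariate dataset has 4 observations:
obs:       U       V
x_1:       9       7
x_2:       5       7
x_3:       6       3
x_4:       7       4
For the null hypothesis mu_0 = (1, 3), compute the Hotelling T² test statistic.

Step 1 — sample mean vector:
  mean(U) = (9 + 5 + 6 + 7) / 4 = 27/4 = 6.75
  mean(V) = (7 + 7 + 3 + 4) / 4 = 21/4 = 5.25
  x̄ = (6.75, 5.25),  deviation x̄ - mu_0 = (6.75, 5.25) - (1, 3) = (5.75, 2.25).

Step 2 — sample covariance matrix, S[i,j] = (1/(n-1)) · Σ_k (x_{k,i} - mean_i) · (x_{k,j} - mean_j), divisor n-1 = 3:
  S[U,U] = ((2.25)·(2.25) + (-1.75)·(-1.75) + (-0.75)·(-0.75) + (0.25)·(0.25)) / 3 = 8.75/3 = 2.9167
  S[U,V] = ((2.25)·(1.75) + (-1.75)·(1.75) + (-0.75)·(-2.25) + (0.25)·(-1.25)) / 3 = 2.25/3 = 0.75
  S[V,V] = ((1.75)·(1.75) + (1.75)·(1.75) + (-2.25)·(-2.25) + (-1.25)·(-1.25)) / 3 = 12.75/3 = 4.25
  S = [[2.9167, 0.75],
 [0.75, 4.25]].

Step 3 — invert S. det(S) = 2.9167·4.25 - (0.75)² = 11.8333.
  S^{-1} = (1/det) · [[d, -b], [-b, a]] = [[0.3592, -0.0634],
 [-0.0634, 0.2465]].

Step 4 — quadratic form (x̄ - mu_0)^T · S^{-1} · (x̄ - mu_0):
  S^{-1} · (x̄ - mu_0) = (1.9225, 0.1901),
  (x̄ - mu_0)^T · [...] = (5.75)·(1.9225) + (2.25)·(0.1901) = 11.4824.

Step 5 — scale by n: T² = 4 · 11.4824 = 45.9296.

T² ≈ 45.9296


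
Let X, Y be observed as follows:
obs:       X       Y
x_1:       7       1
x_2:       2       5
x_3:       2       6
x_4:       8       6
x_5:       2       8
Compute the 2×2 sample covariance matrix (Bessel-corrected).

Step 1 — column means:
  mean(X) = (7 + 2 + 2 + 8 + 2) / 5 = 21/5 = 4.2
  mean(Y) = (1 + 5 + 6 + 6 + 8) / 5 = 26/5 = 5.2

Step 2 — sample covariance S[i,j] = (1/(n-1)) · Σ_k (x_{k,i} - mean_i) · (x_{k,j} - mean_j), with n-1 = 4.
  S[X,X] = ((2.8)·(2.8) + (-2.2)·(-2.2) + (-2.2)·(-2.2) + (3.8)·(3.8) + (-2.2)·(-2.2)) / 4 = 36.8/4 = 9.2
  S[X,Y] = ((2.8)·(-4.2) + (-2.2)·(-0.2) + (-2.2)·(0.8) + (3.8)·(0.8) + (-2.2)·(2.8)) / 4 = -16.2/4 = -4.05
  S[Y,Y] = ((-4.2)·(-4.2) + (-0.2)·(-0.2) + (0.8)·(0.8) + (0.8)·(0.8) + (2.8)·(2.8)) / 4 = 26.8/4 = 6.7

S is symmetric (S[j,i] = S[i,j]). Assembling:

S = [[9.2, -4.05],
 [-4.05, 6.7]]


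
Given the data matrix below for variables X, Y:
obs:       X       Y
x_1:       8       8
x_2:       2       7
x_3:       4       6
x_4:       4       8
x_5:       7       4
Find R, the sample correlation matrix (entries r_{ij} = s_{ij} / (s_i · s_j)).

Step 1 — column means:
  mean(X) = (8 + 2 + 4 + 4 + 7) / 5 = 25/5 = 5
  mean(Y) = (8 + 7 + 6 + 8 + 4) / 5 = 33/5 = 6.6

Step 2 — sample variances and covariances s[i,j] = (1/(n-1)) · Σ_k (x_{k,i} - mean_i) · (x_{k,j} - mean_j), with n-1 = 4:
  s[X,X] = ((3)·(3) + (-3)·(-3) + (-1)·(-1) + (-1)·(-1) + (2)·(2)) / 4 = 24/4 = 6
  s[X,Y] = ((3)·(1.4) + (-3)·(0.4) + (-1)·(-0.6) + (-1)·(1.4) + (2)·(-2.6)) / 4 = -3/4 = -0.75
  s[Y,Y] = ((1.4)·(1.4) + (0.4)·(0.4) + (-0.6)·(-0.6) + (1.4)·(1.4) + (-2.6)·(-2.6)) / 4 = 11.2/4 = 2.8
  Sample standard deviations s_i = √(s[i,i]):
  s(X) = √(6) = 2.4495
  s(Y) = √(2.8) = 1.6733

Step 3 — r_{ij} = s_{ij} / (s_i · s_j):
  r[X,X] = 1 (diagonal).
  r[X,Y] = -0.75 / (2.4495 · 1.6733) = -0.75 / 4.0988 = -0.183
  r[Y,Y] = 1 (diagonal).

R is symmetric with unit diagonal. Assembling:

R = [[1, -0.183],
 [-0.183, 1]]


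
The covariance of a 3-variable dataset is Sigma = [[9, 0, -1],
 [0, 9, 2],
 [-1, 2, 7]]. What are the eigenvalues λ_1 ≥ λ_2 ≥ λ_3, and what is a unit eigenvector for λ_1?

Step 1 — characteristic polynomial p(λ) = det(λI - Sigma) = λ³ - tr·λ² + c_1·λ - det, where tr = trace, c_1 = sum of the principal 2×2 minors, det = det(Sigma):
  tr = 9 + 9 + 7 = 25,
  c_1 = (9·9 - (0)²) + (9·7 - (-1)²) + (9·7 - (2)²) = 81 + 62 + 59 = 202,
  det = 9·(9·7 - (2)²) - (0)·((0)·7 - (2)·(-1)) + (-1)·((0)·(2) - 9·(-1)) = 9·(59) - (0)·(2) + (-1)·(9) = 522.
  So p(λ) = λ³ - 25λ² + 202λ - 522.
Step 2 — look for an integer root (rational root theorem: any rational root is an integer divisor of 522). Testing λ = 9:
  p(9) = 729 - 2025 + 1818 - 522 = 0  ✓
  Dividing out (λ - 9): p(λ) = (λ - 9)(λ² - 16λ + 58).
Step 3 — remaining eigenvalues from the quadratic λ² - 16λ + 58 = 0:
  Δ = 16² - 4·58 = 256 - 232 = 24,  λ = (16 ± √24)/2 = (16 ± 4.899)/2 ≈ 10.4495 or 5.5505.
  Sorted: λ_1 = 10.4495,  λ_2 = 9,  λ_3 = 5.5505  (check: sum = 25 = tr ✓).

Step 4 — unit eigenvector for λ_1 ≈ 10.4495: v spans the null space of (Sigma - λ_1 I), whose rows are
  r_1 = (-1.4495, 0, -1),  r_2 = (0, -1.4495, 2),  r_3 = (-1, 2, -3.4495).
  v is orthogonal to every row, so take v ∝ r_1 × r_2 = ((0)·(2) - (-1)·(-1.4495), (-1)·(0) - (-1.4495)·(2), (-1.4495)·(-1.4495) - (0)·(0)) ≈ (-1.4495, 2.899, 2.101).
  Rescale (multiply by -1 so the first nonzero entry is positive): u = (1.4495, -2.899, -2.101).
  ||u|| = √((1.4495)² + (-2.899)² + (-2.101)²) = √(14.9194) ≈ 3.8626,  v_1 = u/||u|| ≈ (0.3753, -0.7505, -0.5439) (||v_1|| = 1).

λ_1 = 10.4495,  λ_2 = 9,  λ_3 = 5.5505;  v_1 ≈ (0.3753, -0.7505, -0.5439)


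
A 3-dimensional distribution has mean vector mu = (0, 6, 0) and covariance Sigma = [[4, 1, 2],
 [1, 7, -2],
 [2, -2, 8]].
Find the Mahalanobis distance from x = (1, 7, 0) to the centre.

Step 1 — centre the observation: (x - mu) = (1, 1, 0).

Step 2 — invert Sigma (cofactor / det for 3×3, or solve directly):
  Sigma^{-1} = [[0.3171, -0.0732, -0.0976],
 [-0.0732, 0.1707, 0.061],
 [-0.0976, 0.061, 0.1646]].

Step 3 — form the quadratic (x - mu)^T · Sigma^{-1} · (x - mu):
  Sigma^{-1} · (x - mu) = (0.2439, 0.0976, -0.0366).
  (x - mu)^T · [Sigma^{-1} · (x - mu)] = (1)·(0.2439) + (1)·(0.0976) + (0)·(-0.0366) = 0.3415.

Step 4 — take square root: d = √(0.3415) ≈ 0.5843.

d(x, mu) = √(0.3415) ≈ 0.5843
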